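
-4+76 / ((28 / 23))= 409 / 7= 58.43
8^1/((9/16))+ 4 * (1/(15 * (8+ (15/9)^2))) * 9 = 63052/4365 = 14.44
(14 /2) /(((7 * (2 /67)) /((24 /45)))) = 17.87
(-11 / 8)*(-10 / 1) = 13.75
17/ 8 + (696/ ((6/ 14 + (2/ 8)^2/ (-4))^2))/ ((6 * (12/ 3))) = 47145153/ 273800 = 172.19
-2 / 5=-0.40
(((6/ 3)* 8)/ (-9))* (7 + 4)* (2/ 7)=-5.59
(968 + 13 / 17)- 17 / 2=32649 / 34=960.26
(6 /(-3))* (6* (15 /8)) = -45 /2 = -22.50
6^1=6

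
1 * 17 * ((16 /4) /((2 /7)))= 238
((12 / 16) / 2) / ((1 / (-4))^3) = -24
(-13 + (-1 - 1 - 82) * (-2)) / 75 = 31 / 15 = 2.07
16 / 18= 8 / 9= 0.89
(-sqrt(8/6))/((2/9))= -3 * sqrt(3)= -5.20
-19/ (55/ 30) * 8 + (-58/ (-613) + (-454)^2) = 1389281770/ 6743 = 206033.19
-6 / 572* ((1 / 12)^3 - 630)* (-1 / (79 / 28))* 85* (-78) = 647740205 / 41712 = 15528.87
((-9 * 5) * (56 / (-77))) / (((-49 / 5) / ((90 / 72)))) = -2250 / 539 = -4.17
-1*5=-5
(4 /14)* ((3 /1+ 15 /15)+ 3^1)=2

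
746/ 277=2.69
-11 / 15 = -0.73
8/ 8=1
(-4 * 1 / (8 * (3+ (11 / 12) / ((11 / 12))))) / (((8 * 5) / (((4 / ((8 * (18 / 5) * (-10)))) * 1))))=1 / 23040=0.00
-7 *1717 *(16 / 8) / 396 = -12019 / 198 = -60.70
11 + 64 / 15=229 / 15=15.27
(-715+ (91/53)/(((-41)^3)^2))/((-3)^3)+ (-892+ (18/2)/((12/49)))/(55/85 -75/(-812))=-78411904644628192613/69381053316666297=-1130.16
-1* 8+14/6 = -17/3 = -5.67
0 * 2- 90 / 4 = -22.50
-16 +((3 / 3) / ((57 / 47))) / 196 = -16.00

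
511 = 511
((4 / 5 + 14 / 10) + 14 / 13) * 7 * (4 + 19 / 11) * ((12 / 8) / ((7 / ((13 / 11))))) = 40257 / 1210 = 33.27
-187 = -187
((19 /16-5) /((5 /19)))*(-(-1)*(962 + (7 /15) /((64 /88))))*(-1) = 133884203 /9600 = 13946.27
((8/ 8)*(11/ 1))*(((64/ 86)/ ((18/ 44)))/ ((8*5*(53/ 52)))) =50336/ 102555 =0.49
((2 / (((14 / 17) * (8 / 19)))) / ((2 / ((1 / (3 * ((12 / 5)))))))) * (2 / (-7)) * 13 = -20995 / 14112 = -1.49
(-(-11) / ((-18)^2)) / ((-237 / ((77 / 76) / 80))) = -847 / 466871040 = -0.00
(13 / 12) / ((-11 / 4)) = -13 / 33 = -0.39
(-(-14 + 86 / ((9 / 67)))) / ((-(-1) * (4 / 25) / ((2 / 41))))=-70450 / 369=-190.92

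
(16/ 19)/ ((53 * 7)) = 16/ 7049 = 0.00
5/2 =2.50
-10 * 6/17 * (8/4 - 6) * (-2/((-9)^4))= -0.00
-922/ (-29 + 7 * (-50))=922/ 379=2.43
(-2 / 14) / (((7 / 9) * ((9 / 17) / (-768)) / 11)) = 143616 / 49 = 2930.94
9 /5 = 1.80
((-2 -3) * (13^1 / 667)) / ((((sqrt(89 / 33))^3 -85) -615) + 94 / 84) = 37417380 * sqrt(2937) / 2294630122899271 + 319973824170 / 2294630122899271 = 0.00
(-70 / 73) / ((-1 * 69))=70 / 5037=0.01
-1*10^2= -100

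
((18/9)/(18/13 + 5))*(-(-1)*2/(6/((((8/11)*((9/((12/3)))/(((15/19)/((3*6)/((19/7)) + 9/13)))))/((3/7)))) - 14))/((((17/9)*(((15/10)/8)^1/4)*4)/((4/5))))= -42142464/411863845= -0.10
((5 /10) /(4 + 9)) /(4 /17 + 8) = 17 /3640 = 0.00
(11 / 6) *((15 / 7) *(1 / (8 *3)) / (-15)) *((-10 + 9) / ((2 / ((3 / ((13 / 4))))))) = 11 / 2184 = 0.01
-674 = -674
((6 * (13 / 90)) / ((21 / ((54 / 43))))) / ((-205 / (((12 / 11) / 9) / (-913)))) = 104 / 3098516575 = 0.00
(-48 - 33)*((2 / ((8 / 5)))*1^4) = -405 / 4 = -101.25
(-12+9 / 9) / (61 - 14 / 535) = -5885 / 32621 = -0.18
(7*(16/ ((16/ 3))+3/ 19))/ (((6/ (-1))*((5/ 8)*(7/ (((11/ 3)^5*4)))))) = -10307264/ 4617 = -2232.46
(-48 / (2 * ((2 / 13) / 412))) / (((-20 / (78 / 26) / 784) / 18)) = 680254848 / 5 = 136050969.60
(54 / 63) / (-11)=-6 / 77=-0.08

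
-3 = -3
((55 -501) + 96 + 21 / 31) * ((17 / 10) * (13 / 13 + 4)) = -184093 / 62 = -2969.24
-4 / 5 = -0.80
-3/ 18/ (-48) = 1/ 288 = 0.00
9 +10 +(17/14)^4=813425/38416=21.17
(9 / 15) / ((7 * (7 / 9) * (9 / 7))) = 3 / 35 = 0.09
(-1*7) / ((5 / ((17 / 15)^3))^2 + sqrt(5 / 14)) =-134721578476406250 / 226473469071363989 + 4078355660608327*sqrt(70) / 1132367345356819945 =-0.56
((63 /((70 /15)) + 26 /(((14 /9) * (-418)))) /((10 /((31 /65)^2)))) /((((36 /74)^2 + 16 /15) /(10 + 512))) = 5071289852781 /41358241925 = 122.62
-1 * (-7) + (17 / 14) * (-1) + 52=809 / 14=57.79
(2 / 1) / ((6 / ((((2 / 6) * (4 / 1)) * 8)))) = 32 / 9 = 3.56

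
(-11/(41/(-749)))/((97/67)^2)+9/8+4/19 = 5700011499/58636888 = 97.21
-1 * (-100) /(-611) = -100 /611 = -0.16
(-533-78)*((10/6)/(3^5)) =-3055/729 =-4.19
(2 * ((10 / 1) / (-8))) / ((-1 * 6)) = 5 / 12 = 0.42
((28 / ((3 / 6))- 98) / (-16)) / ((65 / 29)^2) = 17661 / 33800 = 0.52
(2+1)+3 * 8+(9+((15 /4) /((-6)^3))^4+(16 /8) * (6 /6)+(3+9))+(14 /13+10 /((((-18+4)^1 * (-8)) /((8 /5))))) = 32066315017771 /626053349376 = 51.22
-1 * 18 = -18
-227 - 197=-424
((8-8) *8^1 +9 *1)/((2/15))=135/2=67.50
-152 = -152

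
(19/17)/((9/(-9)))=-19/17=-1.12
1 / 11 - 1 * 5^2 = -274 / 11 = -24.91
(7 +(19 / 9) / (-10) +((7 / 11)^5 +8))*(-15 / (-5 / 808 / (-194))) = -16919145546136 / 2415765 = -7003638.83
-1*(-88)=88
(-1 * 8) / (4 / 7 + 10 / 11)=-308 / 57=-5.40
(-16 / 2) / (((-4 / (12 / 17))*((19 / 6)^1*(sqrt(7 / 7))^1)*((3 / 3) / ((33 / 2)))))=2376 / 323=7.36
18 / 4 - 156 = -303 / 2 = -151.50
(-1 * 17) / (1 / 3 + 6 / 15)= -255 / 11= -23.18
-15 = -15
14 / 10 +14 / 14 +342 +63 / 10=3507 / 10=350.70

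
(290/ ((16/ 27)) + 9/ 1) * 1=3987/ 8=498.38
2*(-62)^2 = 7688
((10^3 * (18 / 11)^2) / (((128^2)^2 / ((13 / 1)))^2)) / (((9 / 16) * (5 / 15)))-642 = -10932769570418019321 / 17029236090994688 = -642.00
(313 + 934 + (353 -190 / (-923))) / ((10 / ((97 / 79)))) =14326803 / 72917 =196.48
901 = 901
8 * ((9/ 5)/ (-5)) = -72/ 25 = -2.88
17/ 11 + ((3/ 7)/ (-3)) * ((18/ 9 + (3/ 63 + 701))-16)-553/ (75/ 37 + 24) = -61171568/ 519057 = -117.85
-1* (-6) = 6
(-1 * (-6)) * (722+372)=6564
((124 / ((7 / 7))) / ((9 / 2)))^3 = 15252992 / 729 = 20923.17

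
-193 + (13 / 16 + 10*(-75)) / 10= -42867 / 160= -267.92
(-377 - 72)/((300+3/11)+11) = -4939/3424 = -1.44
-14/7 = -2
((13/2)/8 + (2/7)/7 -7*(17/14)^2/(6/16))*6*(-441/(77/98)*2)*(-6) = -11855781/11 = -1077798.27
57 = 57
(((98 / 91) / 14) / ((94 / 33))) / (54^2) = 11 / 1187784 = 0.00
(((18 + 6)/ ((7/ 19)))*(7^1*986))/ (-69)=-149872/ 23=-6516.17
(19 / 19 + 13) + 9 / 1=23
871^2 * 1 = 758641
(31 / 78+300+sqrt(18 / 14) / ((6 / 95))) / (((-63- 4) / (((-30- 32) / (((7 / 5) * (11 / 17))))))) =250325 * sqrt(7) / 36113+61740685 / 201201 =325.20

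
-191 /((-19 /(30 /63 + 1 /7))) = 2483 /399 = 6.22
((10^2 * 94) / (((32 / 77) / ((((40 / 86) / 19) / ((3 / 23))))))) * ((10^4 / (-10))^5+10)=-3468208333333298651250 / 817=-4245053039575640944.00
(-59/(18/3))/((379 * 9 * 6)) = -59/122796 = -0.00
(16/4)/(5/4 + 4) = 16/21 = 0.76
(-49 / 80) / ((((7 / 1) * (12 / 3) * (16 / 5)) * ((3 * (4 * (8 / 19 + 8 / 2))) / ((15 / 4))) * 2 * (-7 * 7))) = 95 / 19267584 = 0.00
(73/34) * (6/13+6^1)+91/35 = 18203/1105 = 16.47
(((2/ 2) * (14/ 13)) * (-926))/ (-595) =1.68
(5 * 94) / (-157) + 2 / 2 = -313 / 157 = -1.99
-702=-702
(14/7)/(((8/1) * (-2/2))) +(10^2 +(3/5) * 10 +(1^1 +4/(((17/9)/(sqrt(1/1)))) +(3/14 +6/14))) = 52127/476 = 109.51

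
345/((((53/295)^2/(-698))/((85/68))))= -52391225625/5618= -9325600.86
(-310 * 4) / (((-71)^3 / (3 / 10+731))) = 12772 / 5041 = 2.53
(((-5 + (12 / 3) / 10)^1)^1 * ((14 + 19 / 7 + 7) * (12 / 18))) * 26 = -198536 / 105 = -1890.82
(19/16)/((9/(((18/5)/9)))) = 19/360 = 0.05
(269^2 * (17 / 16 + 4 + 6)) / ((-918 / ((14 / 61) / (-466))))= 0.43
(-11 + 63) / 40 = 13 / 10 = 1.30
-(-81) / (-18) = -9 / 2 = -4.50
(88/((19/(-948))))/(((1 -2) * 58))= 41712/551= 75.70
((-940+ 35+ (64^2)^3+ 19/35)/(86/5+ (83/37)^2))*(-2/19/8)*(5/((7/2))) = -58101444.85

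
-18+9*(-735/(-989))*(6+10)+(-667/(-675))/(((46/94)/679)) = 974722403/667575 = 1460.09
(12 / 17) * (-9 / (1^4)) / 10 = -0.64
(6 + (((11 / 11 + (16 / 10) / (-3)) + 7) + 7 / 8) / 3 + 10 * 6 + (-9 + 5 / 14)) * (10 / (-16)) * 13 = -1970111 / 4032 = -488.62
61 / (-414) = -61 / 414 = -0.15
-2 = -2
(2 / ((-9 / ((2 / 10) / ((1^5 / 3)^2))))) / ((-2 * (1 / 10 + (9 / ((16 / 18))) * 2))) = 4 / 407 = 0.01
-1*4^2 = -16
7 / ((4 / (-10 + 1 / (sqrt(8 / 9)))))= -35 / 2 + 21 * sqrt(2) / 16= -15.64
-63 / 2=-31.50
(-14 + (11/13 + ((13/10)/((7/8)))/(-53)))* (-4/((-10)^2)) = 317881/602875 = 0.53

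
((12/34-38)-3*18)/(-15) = 1558/255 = 6.11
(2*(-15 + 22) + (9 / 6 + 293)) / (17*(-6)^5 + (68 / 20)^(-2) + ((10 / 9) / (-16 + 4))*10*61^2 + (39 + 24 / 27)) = -4814451 / 2116132946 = -0.00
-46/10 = -23/5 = -4.60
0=0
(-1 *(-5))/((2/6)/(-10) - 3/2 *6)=-150/271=-0.55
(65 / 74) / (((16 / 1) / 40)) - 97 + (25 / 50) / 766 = -1343459 / 14171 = -94.80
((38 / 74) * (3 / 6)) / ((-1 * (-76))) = 1 / 296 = 0.00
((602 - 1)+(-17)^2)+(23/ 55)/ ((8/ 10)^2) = 156755/ 176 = 890.65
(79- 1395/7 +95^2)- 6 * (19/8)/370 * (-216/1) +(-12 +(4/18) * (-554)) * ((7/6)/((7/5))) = 307707406/34965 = 8800.44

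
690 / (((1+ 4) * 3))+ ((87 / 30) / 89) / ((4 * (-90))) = 14738371 / 320400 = 46.00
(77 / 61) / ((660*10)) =7 / 36600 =0.00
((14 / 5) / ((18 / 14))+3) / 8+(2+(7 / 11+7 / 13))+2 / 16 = 101597 / 25740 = 3.95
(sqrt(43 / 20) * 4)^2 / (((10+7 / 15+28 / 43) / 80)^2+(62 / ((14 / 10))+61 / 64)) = 641144448000 / 843517830187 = 0.76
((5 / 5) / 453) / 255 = 1 / 115515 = 0.00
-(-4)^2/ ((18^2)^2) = -1/ 6561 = -0.00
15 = 15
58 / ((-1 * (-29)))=2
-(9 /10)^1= -9 /10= -0.90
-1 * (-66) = 66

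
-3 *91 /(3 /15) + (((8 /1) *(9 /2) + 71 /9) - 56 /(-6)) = -1311.78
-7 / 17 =-0.41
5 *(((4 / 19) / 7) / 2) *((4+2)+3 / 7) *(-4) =-1800 / 931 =-1.93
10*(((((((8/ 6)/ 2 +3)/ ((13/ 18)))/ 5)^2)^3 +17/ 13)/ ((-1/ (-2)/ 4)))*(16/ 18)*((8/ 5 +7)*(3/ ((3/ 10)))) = 1995515413776128/ 135754003125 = 14699.50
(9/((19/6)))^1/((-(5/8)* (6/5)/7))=-504/19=-26.53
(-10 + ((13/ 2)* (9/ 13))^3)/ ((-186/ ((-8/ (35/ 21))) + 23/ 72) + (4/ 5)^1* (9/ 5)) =146025/ 72917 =2.00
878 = 878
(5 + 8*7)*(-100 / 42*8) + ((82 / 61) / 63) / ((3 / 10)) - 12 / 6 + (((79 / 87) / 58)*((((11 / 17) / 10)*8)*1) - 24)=-139849583408 / 117735795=-1187.83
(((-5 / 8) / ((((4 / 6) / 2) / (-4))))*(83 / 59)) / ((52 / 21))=26145 / 6136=4.26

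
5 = 5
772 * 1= 772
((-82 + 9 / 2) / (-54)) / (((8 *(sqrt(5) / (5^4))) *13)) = 19375 *sqrt(5) / 11232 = 3.86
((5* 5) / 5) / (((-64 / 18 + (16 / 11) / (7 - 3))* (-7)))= 495 / 2212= 0.22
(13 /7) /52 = 1 /28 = 0.04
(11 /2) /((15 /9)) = 33 /10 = 3.30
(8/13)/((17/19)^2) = 2888/3757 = 0.77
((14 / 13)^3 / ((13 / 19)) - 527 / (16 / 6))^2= 2001475491049609 / 52206766144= 38337.47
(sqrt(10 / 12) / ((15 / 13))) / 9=13 * sqrt(30) / 810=0.09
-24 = -24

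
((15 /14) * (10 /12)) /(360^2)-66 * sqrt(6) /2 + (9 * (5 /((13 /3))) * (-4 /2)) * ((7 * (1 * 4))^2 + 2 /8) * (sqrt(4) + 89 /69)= -2325658365781 /43400448-33 * sqrt(6)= -53666.88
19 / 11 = 1.73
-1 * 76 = -76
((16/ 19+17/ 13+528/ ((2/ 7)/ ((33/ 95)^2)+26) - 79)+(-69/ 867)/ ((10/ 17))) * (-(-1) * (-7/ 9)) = 463785374017/ 10215285210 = 45.40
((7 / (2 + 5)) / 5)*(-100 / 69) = -20 / 69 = -0.29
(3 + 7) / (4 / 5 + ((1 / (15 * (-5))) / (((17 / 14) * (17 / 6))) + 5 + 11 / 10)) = 144500 / 99649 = 1.45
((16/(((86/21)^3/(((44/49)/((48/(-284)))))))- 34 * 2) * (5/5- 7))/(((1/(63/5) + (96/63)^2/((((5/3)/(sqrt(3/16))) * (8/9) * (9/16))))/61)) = -777455861080500/560306739341 + 6823841157826560 * sqrt(3)/560306739341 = 19706.68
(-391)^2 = 152881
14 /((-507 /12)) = -56 /169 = -0.33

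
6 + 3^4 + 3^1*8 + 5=116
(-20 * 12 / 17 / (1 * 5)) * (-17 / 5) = 48 / 5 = 9.60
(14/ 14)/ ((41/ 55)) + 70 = 2925/ 41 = 71.34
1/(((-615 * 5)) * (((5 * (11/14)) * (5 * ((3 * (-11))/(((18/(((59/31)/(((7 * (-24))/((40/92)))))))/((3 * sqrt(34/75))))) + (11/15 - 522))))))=16490264 * sqrt(102)/149855492005538188775 + 261773464967616/8242052060304600382625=0.00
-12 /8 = -3 /2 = -1.50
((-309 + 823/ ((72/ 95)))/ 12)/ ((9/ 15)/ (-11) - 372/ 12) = -7205/ 3456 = -2.08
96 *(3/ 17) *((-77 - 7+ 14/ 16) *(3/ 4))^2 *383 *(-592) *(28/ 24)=-17417935584.93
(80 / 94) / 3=40 / 141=0.28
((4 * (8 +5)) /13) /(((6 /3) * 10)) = 0.20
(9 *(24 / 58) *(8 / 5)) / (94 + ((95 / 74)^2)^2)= 25908401664 / 420527371505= 0.06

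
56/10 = 28/5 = 5.60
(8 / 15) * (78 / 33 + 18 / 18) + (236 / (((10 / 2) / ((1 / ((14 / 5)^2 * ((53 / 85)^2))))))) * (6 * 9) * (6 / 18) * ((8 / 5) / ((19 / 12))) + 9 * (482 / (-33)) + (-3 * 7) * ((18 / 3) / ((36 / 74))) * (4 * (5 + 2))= -3063680499346 / 431504535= -7100.00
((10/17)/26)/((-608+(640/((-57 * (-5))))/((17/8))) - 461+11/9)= -855/40312454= -0.00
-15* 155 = -2325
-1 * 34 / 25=-34 / 25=-1.36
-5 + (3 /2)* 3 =-1 /2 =-0.50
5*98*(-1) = -490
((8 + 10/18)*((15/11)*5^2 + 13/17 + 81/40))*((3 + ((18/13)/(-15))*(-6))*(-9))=-446076939/44200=-10092.24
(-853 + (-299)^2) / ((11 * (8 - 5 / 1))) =29516 / 11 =2683.27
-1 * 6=-6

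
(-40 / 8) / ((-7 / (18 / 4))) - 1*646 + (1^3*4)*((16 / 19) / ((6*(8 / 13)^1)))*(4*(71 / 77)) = -5612837 / 8778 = -639.42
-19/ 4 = -4.75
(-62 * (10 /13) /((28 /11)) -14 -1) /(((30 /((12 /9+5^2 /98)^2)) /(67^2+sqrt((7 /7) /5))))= -300553466947 /23597028 -66953323 * sqrt(5) /117985140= -12738.19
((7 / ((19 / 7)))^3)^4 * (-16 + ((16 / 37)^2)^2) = -5732309687387182907948897040 / 4148108502031955365921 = -1381909.29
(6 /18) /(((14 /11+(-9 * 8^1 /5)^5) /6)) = -34375 /10642025101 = -0.00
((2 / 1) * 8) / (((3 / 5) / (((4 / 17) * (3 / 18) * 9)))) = 160 / 17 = 9.41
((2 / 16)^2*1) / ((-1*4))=-1 / 256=-0.00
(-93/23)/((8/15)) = -1395/184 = -7.58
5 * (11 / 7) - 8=-1 / 7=-0.14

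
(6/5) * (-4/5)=-24/25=-0.96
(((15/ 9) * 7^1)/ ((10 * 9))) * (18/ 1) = 2.33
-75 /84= -25 /28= -0.89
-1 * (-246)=246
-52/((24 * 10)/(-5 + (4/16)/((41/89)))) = 9503/9840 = 0.97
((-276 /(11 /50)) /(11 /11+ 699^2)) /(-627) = 2300 /561647999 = 0.00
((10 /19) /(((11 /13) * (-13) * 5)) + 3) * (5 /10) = 1.50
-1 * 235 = -235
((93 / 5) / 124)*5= 3 / 4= 0.75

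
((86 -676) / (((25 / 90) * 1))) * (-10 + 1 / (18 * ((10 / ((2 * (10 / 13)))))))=275884 / 13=21221.85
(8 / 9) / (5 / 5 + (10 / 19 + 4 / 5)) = 760 / 1989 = 0.38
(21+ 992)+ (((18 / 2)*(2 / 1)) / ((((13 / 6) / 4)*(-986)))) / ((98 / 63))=45445247 / 44863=1012.98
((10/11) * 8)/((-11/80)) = -6400/121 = -52.89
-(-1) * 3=3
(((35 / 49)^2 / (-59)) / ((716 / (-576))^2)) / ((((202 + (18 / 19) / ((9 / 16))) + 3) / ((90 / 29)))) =-295488000 / 3516347587291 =-0.00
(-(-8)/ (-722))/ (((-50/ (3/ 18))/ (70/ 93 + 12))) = 1186/ 2517975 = 0.00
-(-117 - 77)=194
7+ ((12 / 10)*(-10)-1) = -6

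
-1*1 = -1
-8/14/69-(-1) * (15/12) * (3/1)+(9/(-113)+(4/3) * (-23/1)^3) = -3540868207/218316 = -16219.00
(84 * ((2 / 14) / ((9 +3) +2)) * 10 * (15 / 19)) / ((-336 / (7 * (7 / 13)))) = -75 / 988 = -0.08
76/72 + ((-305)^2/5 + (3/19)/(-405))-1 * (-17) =95536273/5130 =18623.06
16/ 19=0.84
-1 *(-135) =135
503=503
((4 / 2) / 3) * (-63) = -42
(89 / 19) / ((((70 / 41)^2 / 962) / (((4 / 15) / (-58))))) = -71961929 / 10124625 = -7.11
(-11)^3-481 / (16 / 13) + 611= -17773 / 16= -1110.81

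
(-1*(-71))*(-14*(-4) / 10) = 397.60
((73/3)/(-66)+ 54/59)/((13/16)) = 51080/75933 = 0.67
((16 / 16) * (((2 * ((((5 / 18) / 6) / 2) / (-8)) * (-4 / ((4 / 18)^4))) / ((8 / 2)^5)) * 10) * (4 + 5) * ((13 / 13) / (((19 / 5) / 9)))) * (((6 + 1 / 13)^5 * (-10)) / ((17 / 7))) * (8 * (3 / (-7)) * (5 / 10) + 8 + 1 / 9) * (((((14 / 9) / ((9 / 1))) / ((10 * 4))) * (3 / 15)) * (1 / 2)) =-450711836043525 / 2418331615232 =-186.37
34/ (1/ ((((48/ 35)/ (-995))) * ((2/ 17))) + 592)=-3264/ 535193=-0.01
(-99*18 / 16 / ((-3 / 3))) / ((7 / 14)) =222.75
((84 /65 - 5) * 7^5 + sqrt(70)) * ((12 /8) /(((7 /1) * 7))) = -247989 /130 + 3 * sqrt(70) /98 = -1907.35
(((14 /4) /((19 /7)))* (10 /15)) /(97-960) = -49 /49191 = -0.00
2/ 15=0.13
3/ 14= 0.21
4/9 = 0.44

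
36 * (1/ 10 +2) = 378/ 5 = 75.60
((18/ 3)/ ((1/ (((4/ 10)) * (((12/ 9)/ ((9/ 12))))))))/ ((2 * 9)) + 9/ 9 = 167/ 135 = 1.24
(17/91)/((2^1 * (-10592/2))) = -17/963872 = -0.00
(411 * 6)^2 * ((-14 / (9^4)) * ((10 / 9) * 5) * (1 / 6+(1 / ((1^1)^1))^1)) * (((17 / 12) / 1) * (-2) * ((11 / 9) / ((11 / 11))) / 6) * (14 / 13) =120386242900 / 2302911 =52275.68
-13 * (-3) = 39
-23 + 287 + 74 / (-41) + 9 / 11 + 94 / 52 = 3105291 / 11726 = 264.82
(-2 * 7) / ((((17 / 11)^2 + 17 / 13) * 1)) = -11011 / 2907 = -3.79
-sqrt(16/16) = -1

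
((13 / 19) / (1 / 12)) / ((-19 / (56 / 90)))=-1456 / 5415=-0.27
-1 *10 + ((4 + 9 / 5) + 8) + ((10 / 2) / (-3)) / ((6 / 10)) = 46 / 45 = 1.02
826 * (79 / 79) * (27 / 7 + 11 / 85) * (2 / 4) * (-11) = -1539428 / 85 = -18110.92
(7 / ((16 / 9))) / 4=63 / 64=0.98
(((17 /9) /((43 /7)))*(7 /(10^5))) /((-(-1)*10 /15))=833 /25800000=0.00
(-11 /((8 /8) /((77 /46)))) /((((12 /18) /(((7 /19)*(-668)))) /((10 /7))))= 4243470 /437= 9710.46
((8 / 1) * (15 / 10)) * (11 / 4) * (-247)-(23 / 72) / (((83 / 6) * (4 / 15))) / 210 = -454630199 / 55776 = -8151.00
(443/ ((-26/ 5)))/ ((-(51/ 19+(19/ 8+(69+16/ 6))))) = 505020/ 454831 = 1.11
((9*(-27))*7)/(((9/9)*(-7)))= 243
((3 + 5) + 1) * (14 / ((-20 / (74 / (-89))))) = 2331 / 445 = 5.24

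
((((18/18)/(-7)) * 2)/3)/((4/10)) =-5/21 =-0.24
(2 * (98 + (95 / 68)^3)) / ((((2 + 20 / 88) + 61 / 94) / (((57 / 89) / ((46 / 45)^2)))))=1890000644204475 / 44026420878208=42.93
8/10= 0.80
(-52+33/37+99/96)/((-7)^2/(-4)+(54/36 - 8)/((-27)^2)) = 43223139/10581112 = 4.08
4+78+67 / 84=82.80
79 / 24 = 3.29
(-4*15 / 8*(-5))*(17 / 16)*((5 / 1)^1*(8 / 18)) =2125 / 24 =88.54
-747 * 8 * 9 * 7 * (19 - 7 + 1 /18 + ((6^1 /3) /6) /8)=-4554459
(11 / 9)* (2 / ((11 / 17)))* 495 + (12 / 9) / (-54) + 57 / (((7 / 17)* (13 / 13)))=1138765 / 567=2008.40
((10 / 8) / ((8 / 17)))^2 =7225 / 1024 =7.06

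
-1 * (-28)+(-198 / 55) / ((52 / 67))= 3037 / 130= 23.36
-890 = -890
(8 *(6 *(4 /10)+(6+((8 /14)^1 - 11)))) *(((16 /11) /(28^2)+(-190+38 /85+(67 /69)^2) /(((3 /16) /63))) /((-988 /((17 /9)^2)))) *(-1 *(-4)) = -44492419193113016 /2994923356425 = -14855.95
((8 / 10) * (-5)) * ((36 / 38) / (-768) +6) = -14589 / 608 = -24.00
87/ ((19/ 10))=870/ 19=45.79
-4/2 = -2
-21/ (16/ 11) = -231/ 16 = -14.44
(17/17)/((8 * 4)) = 1/32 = 0.03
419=419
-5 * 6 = -30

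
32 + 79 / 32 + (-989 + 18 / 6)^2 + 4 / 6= 93334189 / 96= 972231.14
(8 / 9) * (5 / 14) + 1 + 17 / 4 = 1403 / 252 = 5.57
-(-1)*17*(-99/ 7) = -1683/ 7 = -240.43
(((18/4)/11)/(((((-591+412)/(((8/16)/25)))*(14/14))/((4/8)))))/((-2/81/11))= 729/71600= 0.01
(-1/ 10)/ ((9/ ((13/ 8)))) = -13/ 720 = -0.02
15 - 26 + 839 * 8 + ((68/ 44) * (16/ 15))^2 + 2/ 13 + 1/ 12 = 9490788643/ 1415700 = 6703.95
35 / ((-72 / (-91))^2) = 289835 / 5184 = 55.91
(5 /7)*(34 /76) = 85 /266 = 0.32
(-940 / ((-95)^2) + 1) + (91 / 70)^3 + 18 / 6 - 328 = -116208483 / 361000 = -321.91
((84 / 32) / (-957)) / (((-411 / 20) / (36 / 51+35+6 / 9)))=64925 / 13373118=0.00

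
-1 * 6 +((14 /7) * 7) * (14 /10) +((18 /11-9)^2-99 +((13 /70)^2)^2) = -90571868119 /2905210000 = -31.18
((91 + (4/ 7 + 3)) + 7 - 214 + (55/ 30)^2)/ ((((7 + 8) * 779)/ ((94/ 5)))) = -0.18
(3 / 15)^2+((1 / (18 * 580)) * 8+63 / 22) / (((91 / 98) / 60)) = 57578341 / 311025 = 185.12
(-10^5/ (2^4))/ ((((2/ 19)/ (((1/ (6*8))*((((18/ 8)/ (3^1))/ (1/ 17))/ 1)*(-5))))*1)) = 5046875/ 64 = 78857.42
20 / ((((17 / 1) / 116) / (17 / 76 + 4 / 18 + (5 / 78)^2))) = 197200 / 3211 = 61.41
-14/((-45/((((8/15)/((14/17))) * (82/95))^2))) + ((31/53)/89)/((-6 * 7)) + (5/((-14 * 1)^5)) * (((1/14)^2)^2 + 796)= 798460123919786729683/8905543714764446400000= 0.09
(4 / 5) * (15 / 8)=3 / 2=1.50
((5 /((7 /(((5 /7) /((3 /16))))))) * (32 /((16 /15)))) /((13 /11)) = 44000 /637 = 69.07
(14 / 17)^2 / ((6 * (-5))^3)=-49 / 1950750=-0.00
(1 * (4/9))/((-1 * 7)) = -4/63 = -0.06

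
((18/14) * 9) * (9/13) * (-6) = -4374/91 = -48.07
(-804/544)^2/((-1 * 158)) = -40401/2922368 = -0.01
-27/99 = -3/11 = -0.27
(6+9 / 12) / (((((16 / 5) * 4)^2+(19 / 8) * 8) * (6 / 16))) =450 / 4571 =0.10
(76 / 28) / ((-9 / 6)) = -38 / 21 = -1.81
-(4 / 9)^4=-256 / 6561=-0.04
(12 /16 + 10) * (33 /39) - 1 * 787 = -40451 /52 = -777.90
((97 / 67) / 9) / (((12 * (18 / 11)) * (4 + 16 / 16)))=1067 / 651240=0.00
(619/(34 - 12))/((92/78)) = 24141/1012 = 23.85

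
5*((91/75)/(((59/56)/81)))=466.41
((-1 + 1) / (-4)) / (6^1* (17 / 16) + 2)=0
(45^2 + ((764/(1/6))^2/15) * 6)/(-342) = -4670693/190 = -24582.59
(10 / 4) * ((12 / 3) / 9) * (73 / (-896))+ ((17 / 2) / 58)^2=-0.07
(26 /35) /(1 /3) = 78 /35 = 2.23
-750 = -750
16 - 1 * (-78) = 94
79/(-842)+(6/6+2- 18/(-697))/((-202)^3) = -226926743741/2418627476296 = -0.09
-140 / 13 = -10.77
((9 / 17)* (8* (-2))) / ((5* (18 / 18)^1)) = -144 / 85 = -1.69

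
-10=-10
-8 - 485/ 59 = -16.22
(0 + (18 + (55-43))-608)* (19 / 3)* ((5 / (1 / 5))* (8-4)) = -1098200 / 3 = -366066.67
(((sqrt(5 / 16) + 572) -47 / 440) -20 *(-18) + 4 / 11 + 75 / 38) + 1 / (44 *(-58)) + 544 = sqrt(5) / 4 + 89595527 / 60610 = 1478.79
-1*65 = -65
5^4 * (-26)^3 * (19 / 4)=-52178750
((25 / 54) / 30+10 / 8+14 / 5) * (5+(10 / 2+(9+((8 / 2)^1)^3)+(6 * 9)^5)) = 1512030697351 / 810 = 1866704564.63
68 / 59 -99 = -5773 / 59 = -97.85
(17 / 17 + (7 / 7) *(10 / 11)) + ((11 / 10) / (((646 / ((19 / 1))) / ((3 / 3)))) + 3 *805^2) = 7270847761 / 3740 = 1944076.94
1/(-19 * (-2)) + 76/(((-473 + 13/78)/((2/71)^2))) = 14232005/543450046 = 0.03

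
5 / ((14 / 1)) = 5 / 14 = 0.36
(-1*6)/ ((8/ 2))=-1.50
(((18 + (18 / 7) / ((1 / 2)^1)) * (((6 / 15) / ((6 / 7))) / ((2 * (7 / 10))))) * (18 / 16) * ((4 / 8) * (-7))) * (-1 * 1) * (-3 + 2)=-243 / 8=-30.38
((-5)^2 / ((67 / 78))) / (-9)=-650 / 201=-3.23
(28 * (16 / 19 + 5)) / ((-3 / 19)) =-1036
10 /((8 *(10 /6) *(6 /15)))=15 /8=1.88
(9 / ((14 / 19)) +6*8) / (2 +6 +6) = 843 / 196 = 4.30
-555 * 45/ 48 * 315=-2622375/ 16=-163898.44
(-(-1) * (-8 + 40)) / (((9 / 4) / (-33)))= -1408 / 3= -469.33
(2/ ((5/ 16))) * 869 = 27808/ 5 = 5561.60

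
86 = 86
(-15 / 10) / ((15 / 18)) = -9 / 5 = -1.80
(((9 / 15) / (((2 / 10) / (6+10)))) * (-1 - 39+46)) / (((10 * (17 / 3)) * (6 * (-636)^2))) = 1 / 477530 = 0.00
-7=-7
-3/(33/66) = -6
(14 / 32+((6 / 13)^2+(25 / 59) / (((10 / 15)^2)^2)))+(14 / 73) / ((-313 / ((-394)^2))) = -168264717925 / 1822619032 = -92.32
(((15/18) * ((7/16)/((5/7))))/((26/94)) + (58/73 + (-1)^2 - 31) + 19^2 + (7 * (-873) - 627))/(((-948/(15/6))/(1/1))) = 2917314125/172733184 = 16.89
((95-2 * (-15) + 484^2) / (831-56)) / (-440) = -234381 / 341000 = -0.69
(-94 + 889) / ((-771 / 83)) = -21995 / 257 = -85.58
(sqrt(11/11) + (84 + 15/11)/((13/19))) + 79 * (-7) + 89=-48368/143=-338.24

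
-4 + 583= 579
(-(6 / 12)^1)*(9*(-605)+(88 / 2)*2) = 5357 / 2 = 2678.50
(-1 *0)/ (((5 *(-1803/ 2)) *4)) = 0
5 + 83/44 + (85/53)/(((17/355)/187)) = 14620759/2332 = 6269.62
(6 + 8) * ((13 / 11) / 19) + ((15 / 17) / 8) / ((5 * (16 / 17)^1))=23923 / 26752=0.89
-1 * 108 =-108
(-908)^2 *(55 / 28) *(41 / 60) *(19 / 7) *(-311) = -137322672311 / 147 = -934167838.85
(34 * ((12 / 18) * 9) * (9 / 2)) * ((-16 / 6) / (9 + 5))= -1224 / 7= -174.86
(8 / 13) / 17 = 8 / 221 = 0.04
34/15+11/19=811/285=2.85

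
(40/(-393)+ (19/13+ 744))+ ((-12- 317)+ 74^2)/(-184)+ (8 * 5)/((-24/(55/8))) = 705.93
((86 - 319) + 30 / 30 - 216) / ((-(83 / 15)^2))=100800 / 6889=14.63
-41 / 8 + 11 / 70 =-1391 / 280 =-4.97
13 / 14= 0.93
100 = 100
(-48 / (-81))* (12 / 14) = 32 / 63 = 0.51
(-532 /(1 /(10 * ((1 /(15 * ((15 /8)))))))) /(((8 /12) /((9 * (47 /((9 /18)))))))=-1200192 /5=-240038.40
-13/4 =-3.25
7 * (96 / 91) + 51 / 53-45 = -25254 / 689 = -36.65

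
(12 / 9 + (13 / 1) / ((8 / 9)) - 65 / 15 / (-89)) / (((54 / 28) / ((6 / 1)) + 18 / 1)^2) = 372302 / 7807347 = 0.05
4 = 4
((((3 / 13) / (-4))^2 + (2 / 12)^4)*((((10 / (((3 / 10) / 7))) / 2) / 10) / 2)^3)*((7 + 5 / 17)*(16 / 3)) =596777125 / 18849753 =31.66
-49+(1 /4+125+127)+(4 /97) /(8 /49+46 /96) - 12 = 112161387 /586268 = 191.31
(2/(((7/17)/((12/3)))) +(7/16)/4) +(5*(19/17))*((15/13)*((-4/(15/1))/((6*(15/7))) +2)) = 28781749/891072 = 32.30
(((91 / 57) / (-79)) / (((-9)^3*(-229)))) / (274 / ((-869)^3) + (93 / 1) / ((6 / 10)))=-107988023 / 138270920058911511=-0.00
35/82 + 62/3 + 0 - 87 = -16213/246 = -65.91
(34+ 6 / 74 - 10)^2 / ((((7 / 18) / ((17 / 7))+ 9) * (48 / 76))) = 769270689 / 7674614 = 100.24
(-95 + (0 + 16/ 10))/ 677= -467/ 3385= -0.14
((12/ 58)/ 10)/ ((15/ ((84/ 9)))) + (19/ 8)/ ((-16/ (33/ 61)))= -1145101/ 16982400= -0.07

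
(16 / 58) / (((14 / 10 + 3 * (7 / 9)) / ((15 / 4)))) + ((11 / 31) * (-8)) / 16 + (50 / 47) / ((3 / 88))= 31.31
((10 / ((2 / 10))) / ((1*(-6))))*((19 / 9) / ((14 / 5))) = -2375 / 378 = -6.28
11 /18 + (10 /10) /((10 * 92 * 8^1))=40489 /66240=0.61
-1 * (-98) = 98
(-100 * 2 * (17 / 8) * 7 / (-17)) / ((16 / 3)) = 525 / 16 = 32.81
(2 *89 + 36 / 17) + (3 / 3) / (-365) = 1117613 / 6205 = 180.11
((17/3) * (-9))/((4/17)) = -867/4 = -216.75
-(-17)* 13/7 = 221/7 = 31.57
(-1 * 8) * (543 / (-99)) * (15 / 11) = 7240 / 121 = 59.83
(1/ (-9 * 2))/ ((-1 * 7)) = 1/ 126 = 0.01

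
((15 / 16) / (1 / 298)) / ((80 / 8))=27.94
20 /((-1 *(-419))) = 20 /419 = 0.05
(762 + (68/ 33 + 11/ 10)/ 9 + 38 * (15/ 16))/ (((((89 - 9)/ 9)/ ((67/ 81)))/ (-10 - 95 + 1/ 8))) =-532896822841/ 68428800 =-7787.61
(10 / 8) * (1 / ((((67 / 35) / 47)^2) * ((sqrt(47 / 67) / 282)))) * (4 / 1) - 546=-546 + 81180750 * sqrt(3149) / 4489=1014275.79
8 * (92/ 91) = 736/ 91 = 8.09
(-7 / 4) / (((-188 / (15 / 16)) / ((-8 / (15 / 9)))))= -63 / 1504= -0.04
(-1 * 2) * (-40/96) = 5/6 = 0.83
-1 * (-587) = 587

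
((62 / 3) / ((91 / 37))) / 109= 2294 / 29757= 0.08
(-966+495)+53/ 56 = -26323/ 56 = -470.05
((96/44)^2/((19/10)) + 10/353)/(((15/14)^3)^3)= 8496938134107136/6239718594140625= 1.36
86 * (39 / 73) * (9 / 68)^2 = 135837 / 168776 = 0.80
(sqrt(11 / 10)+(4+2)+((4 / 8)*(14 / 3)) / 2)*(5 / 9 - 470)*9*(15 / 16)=-908375 / 32 - 12675*sqrt(110) / 32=-32540.99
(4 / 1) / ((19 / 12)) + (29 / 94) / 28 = 126887 / 50008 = 2.54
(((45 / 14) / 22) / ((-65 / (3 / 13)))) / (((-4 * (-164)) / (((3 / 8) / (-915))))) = 27 / 83316513280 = 0.00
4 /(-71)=-4 /71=-0.06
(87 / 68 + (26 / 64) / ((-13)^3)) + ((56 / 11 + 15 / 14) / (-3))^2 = 26975040511 / 4905796896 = 5.50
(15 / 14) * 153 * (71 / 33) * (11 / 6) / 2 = 18105 / 56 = 323.30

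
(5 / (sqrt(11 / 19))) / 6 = 5 * sqrt(209) / 66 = 1.10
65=65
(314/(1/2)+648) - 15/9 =3823/3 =1274.33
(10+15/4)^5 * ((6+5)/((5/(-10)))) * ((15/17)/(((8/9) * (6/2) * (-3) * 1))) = 83041921875/69632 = 1192582.75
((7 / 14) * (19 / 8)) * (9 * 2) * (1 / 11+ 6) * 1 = 11457 / 88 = 130.19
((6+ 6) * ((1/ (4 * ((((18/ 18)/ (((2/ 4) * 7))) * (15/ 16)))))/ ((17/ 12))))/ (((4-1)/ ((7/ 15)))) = 1568/ 1275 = 1.23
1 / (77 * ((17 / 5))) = 5 / 1309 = 0.00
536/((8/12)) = 804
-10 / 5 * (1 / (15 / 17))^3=-9826 / 3375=-2.91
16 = 16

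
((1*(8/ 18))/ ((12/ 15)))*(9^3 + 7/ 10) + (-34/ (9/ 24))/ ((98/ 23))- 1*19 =322027/ 882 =365.11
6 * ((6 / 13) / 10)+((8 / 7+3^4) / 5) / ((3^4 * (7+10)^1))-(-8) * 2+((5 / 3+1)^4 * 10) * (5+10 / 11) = 2300658323 / 765765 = 3004.39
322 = 322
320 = 320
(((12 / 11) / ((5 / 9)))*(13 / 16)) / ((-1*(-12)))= 117 / 880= 0.13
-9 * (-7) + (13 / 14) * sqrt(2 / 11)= 13 * sqrt(22) / 154 + 63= 63.40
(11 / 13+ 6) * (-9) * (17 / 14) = -13617 / 182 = -74.82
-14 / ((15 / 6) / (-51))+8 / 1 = 1468 / 5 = 293.60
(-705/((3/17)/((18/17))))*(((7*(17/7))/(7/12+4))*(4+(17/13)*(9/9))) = -11908296/143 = -83274.80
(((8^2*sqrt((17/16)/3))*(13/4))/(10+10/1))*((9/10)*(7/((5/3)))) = 819*sqrt(51)/250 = 23.40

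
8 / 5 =1.60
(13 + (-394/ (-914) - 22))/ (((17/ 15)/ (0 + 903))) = -6827.42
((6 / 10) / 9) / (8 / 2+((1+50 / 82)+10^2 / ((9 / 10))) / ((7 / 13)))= 123 / 393610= 0.00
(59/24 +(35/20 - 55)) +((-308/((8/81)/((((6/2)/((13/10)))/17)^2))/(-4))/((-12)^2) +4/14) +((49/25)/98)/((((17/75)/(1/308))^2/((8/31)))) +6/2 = -47.41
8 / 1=8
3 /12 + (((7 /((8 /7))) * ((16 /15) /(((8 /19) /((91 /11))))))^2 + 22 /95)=136379294719 /8276400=16478.09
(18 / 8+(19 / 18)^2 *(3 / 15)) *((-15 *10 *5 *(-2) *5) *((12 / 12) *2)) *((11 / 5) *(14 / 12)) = 7711550 / 81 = 95204.32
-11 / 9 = -1.22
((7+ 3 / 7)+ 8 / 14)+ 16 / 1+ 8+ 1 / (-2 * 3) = 31.83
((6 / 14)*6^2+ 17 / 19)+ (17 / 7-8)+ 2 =1696 / 133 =12.75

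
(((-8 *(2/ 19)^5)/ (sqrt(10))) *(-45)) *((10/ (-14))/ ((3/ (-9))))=17280 *sqrt(10)/ 17332693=0.00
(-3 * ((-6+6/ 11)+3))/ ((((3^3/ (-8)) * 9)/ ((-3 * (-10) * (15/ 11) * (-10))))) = 12000/ 121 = 99.17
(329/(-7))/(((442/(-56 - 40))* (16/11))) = 1551/221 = 7.02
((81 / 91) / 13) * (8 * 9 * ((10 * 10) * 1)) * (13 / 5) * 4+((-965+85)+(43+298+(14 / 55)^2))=1262988611 / 275275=4588.10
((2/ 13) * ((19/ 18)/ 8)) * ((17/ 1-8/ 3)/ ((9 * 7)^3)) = 817/ 702131976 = 0.00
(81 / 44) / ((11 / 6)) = 243 / 242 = 1.00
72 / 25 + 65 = 1697 / 25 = 67.88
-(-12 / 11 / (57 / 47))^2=-35344 / 43681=-0.81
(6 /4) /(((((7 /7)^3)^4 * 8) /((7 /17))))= 21 /272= 0.08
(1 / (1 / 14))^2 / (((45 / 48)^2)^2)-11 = 12288181 / 50625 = 242.73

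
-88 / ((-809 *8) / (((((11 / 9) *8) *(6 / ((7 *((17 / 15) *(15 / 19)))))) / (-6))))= -18392 / 866439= -0.02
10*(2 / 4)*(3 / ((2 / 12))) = 90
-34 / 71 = -0.48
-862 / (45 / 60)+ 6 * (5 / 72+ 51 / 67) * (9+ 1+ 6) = -214988 / 201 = -1069.59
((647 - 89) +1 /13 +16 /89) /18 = 71767 /2314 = 31.01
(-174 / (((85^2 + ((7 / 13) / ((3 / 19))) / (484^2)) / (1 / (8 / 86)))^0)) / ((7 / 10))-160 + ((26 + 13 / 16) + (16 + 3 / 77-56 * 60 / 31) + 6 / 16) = -18092775 / 38192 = -473.73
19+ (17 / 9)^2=1828 / 81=22.57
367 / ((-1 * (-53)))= 367 / 53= 6.92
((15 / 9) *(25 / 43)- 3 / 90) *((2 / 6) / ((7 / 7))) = 1207 / 3870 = 0.31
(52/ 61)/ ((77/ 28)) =208/ 671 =0.31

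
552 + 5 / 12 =6629 / 12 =552.42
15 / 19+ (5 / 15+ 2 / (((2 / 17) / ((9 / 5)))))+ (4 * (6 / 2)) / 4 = 9896 / 285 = 34.72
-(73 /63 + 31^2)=-60616 /63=-962.16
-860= -860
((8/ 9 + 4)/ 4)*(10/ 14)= 55/ 63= 0.87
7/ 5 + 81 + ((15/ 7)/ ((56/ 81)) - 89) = -6861/ 1960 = -3.50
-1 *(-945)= 945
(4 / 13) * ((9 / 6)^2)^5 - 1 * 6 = 11.74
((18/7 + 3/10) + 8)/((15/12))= 1522/175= 8.70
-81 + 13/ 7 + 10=-484/ 7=-69.14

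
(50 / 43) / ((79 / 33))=1650 / 3397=0.49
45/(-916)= -45/916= -0.05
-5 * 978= -4890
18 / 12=3 / 2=1.50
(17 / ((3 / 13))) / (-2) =-221 / 6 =-36.83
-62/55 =-1.13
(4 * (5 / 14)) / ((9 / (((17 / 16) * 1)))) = 85 / 504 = 0.17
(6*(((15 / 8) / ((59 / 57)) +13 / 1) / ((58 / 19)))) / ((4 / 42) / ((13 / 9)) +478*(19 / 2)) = 0.01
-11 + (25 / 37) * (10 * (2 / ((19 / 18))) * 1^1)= 1267 / 703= 1.80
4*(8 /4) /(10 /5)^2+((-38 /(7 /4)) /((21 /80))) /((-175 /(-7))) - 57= -42857 /735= -58.31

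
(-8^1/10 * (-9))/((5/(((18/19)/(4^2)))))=81/950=0.09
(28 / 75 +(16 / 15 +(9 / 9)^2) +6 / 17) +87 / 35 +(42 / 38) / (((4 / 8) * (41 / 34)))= 16481716 / 2317525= 7.11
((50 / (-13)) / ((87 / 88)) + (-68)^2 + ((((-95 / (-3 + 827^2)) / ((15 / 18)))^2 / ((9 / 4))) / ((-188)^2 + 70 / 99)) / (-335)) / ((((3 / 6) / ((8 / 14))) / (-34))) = -97412888250571275560624164064 / 542616848231436440854665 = -179524.26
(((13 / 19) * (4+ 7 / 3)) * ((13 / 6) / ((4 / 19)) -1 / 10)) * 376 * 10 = 1494506 / 9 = 166056.22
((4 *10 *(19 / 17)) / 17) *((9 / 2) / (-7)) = -3420 / 2023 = -1.69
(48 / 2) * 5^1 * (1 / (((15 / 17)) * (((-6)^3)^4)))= 17 / 272097792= 0.00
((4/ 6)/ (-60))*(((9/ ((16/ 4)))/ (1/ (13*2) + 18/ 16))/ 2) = -13/ 1210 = -0.01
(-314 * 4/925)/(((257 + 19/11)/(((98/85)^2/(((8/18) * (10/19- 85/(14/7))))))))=515677176/1378962596875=0.00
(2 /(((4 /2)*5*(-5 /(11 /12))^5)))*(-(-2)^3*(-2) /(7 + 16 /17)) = 2737867 /32805000000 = 0.00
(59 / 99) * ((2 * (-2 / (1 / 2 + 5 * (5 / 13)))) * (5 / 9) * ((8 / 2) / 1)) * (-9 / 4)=30680 / 6237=4.92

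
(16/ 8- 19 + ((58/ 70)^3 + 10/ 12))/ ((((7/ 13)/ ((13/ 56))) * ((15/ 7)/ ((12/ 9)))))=-678119429/ 162067500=-4.18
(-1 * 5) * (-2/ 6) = 5/ 3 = 1.67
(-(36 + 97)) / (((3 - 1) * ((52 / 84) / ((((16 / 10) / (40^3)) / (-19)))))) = 147 / 1040000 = 0.00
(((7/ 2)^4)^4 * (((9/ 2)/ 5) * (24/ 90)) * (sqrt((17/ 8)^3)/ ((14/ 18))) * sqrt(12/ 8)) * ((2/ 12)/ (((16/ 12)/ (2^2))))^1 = 2179130733063837 * sqrt(51)/ 52428800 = 296823619.21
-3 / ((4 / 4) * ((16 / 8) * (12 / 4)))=-1 / 2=-0.50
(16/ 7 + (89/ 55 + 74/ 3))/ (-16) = -32999/ 18480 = -1.79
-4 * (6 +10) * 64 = -4096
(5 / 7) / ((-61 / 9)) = -45 / 427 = -0.11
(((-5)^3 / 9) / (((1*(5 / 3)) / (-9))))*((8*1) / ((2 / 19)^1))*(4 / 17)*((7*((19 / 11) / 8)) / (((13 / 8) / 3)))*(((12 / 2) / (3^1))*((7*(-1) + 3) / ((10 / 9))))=-65499840 / 2431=-26943.58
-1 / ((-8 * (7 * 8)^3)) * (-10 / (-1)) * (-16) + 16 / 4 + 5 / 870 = 15300109 / 3819648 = 4.01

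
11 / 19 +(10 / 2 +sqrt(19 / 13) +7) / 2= sqrt(247) / 26 +125 / 19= 7.18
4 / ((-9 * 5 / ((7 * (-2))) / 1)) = 56 / 45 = 1.24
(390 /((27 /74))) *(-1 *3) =-9620 /3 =-3206.67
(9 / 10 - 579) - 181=-7591 / 10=-759.10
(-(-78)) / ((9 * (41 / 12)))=104 / 41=2.54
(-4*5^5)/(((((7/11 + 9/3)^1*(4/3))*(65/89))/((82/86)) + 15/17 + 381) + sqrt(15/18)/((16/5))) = -32.39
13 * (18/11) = 234/11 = 21.27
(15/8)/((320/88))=33/64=0.52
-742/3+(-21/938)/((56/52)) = -1392109/5628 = -247.35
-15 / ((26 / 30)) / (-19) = 225 / 247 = 0.91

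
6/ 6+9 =10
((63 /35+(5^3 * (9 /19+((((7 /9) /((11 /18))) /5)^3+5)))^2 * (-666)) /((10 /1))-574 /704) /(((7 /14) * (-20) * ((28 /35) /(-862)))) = -6916677677325756639611 /2046507267200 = -3379747430.26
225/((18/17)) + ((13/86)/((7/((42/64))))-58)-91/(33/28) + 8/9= 21302965/272448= 78.19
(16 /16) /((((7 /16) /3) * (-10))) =-24 /35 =-0.69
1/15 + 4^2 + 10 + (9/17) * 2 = 6917/255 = 27.13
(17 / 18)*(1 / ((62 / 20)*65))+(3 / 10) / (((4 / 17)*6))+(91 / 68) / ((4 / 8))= 14273603 / 4932720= 2.89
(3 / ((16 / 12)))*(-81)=-729 / 4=-182.25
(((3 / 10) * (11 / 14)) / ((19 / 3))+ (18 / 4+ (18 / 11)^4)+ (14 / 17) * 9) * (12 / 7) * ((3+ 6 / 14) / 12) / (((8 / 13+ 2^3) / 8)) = 493663176747 / 56772161215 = 8.70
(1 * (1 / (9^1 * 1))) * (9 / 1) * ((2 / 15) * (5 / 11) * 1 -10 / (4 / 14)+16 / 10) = -5501 / 165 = -33.34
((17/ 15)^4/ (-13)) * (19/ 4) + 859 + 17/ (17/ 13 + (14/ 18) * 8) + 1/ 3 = 1996831779481/ 2319232500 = 860.99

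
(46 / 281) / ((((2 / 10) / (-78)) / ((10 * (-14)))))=2511600 / 281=8938.08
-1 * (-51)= 51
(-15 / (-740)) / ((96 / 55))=55 / 4736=0.01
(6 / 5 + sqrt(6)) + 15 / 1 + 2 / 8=sqrt(6) + 329 / 20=18.90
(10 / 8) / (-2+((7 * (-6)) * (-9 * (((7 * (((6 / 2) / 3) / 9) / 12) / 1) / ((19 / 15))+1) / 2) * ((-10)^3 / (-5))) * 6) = 95 / 18118648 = 0.00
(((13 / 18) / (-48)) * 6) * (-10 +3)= 91 / 144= 0.63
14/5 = 2.80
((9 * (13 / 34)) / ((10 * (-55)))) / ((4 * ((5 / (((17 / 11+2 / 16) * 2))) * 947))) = -0.00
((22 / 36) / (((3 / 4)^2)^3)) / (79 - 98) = -22528 / 124659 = -0.18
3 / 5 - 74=-73.40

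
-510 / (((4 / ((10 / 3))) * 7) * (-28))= 425 / 196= 2.17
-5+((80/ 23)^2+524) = 280951/ 529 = 531.10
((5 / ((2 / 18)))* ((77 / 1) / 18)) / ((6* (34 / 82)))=15785 / 204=77.38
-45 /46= -0.98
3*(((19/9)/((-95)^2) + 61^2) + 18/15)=11166.60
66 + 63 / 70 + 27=939 / 10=93.90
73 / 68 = 1.07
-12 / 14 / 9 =-2 / 21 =-0.10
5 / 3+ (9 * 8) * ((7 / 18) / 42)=7 / 3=2.33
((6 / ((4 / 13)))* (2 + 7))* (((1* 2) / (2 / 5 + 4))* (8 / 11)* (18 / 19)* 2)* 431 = 108922320 / 2299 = 47378.13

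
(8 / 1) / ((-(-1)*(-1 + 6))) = 8 / 5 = 1.60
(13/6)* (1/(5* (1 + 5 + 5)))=13/330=0.04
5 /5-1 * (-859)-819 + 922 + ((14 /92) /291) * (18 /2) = 4296927 /4462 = 963.00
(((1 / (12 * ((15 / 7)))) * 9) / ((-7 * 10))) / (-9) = 1 / 1800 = 0.00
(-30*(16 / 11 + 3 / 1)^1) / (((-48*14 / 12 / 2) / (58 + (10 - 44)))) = 1260 / 11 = 114.55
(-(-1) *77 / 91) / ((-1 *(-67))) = 11 / 871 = 0.01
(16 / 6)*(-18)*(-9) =432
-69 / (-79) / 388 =69 / 30652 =0.00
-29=-29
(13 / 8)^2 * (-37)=-6253 / 64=-97.70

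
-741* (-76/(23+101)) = 14079/31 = 454.16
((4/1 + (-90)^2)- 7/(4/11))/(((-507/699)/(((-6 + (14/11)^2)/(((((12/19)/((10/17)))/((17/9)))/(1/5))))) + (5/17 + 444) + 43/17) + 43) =644957212265/39112991104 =16.49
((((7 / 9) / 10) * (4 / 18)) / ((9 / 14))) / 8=49 / 14580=0.00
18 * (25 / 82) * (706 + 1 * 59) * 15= 2581875 / 41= 62972.56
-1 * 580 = -580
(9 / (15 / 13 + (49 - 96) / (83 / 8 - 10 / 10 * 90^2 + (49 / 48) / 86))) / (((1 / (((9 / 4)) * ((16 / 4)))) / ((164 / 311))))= 36.83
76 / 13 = 5.85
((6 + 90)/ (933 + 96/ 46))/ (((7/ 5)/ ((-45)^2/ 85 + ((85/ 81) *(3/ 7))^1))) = 287003200/ 161237979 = 1.78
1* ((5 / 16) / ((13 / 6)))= 15 / 104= 0.14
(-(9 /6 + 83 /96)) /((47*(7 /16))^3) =-29056 /106833867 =-0.00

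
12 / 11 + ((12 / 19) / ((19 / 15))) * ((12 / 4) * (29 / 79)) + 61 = 19650737 / 313709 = 62.64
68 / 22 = 34 / 11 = 3.09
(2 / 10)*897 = 179.40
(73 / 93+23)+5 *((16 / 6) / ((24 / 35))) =12061 / 279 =43.23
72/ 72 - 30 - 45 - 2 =-76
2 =2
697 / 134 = 5.20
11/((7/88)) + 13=1059/7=151.29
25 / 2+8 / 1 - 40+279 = 519 / 2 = 259.50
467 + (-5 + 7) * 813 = 2093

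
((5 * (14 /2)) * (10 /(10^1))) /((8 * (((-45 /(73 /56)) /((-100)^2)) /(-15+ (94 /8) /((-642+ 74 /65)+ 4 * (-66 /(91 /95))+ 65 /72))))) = 145706403125 /7658004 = 19026.68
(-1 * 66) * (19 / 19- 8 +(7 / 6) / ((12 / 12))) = 385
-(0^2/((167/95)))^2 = 0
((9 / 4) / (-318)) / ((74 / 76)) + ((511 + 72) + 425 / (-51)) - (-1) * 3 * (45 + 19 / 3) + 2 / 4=17158579 / 23532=729.16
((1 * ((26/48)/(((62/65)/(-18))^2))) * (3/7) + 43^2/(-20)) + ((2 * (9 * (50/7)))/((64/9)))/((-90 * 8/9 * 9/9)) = -86164297/8610560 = -10.01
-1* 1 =-1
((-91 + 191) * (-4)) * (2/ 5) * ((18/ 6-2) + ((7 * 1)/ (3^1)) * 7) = -8320/ 3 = -2773.33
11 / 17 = 0.65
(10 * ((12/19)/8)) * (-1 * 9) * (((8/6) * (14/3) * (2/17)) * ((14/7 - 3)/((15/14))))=1568/323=4.85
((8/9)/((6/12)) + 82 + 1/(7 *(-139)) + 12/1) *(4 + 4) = 6709736/8757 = 766.21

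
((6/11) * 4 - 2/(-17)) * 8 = 3440/187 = 18.40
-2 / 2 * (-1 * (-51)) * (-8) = 408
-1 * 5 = -5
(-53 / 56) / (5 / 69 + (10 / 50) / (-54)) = -164565 / 11956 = -13.76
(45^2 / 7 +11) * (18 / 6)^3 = 56754 / 7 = 8107.71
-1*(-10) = 10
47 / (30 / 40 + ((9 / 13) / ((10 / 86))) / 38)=232180 / 4479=51.84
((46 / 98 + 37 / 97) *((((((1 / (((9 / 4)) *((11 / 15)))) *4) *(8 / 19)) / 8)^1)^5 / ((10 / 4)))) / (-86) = -883425280000 / 6601653400666960251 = -0.00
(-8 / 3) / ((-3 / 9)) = 8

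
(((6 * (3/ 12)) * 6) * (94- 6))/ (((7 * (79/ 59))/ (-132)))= -6168096/ 553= -11153.88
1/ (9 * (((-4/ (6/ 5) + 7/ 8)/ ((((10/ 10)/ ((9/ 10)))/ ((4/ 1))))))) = -20/ 1593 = -0.01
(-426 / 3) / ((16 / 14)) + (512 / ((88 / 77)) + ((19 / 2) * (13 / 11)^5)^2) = 803.43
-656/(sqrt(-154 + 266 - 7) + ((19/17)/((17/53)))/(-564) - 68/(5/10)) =17428408586496* sqrt(105)/488651143700689 + 2370371241617088/488651143700689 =5.22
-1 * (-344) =344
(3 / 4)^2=0.56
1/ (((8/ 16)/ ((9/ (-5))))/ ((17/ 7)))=-306/ 35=-8.74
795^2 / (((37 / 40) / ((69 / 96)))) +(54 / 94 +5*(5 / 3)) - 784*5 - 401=10158300635 / 20868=486788.41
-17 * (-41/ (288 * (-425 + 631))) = 697/ 59328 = 0.01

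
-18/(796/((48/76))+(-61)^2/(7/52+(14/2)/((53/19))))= -131166/19439125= -0.01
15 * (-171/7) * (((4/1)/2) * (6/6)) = -5130/7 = -732.86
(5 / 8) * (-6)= -15 / 4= -3.75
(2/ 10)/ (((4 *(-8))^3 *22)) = -1/ 3604480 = -0.00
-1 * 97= -97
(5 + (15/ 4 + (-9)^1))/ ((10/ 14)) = -7/ 20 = -0.35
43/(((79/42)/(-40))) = -72240/79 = -914.43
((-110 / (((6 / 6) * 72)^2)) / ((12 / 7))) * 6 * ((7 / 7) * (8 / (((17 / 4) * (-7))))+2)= -0.13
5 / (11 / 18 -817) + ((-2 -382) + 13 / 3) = -3347575 / 8817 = -379.67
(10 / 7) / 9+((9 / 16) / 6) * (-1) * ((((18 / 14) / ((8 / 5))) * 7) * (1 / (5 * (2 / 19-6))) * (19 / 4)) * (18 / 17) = 0.25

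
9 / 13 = 0.69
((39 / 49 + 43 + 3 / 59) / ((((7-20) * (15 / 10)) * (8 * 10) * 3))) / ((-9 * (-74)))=-126761 / 9010900080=-0.00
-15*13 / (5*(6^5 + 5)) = -39 / 7781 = -0.01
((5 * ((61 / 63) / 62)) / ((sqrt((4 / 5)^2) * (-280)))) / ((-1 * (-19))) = -305 / 16623936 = -0.00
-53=-53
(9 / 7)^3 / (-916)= -729 / 314188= -0.00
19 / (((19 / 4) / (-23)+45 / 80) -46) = -6992 / 16797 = -0.42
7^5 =16807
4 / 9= 0.44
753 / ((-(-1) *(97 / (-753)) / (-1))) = 567009 / 97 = 5845.45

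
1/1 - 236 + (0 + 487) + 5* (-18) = 162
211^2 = 44521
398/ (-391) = -398/ 391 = -1.02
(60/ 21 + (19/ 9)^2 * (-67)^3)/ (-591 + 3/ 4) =3040105924/ 1338687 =2270.96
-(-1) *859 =859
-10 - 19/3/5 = -169/15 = -11.27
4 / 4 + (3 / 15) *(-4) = 1 / 5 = 0.20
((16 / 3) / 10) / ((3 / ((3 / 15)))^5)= 8 / 11390625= 0.00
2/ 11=0.18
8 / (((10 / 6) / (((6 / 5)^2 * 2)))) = 1728 / 125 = 13.82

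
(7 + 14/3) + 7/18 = 217/18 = 12.06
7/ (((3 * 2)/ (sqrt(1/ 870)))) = 7 * sqrt(870)/ 5220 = 0.04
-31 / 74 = -0.42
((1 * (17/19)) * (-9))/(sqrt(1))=-153/19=-8.05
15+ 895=910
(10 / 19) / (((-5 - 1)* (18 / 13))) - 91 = -93431 / 1026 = -91.06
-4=-4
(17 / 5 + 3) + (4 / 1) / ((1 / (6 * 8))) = 198.40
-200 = -200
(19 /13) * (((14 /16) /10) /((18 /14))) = 931 /9360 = 0.10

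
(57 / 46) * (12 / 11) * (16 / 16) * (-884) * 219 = -66209832 / 253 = -261698.94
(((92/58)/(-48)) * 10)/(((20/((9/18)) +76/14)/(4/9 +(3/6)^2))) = -20125/3983904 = -0.01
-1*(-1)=1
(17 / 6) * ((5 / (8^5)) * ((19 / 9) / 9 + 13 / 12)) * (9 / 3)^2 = 36295 / 7077888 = 0.01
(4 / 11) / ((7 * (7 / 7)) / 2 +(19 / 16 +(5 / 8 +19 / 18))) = 576 / 10087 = 0.06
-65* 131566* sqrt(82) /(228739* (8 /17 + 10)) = -72690215* sqrt(82) /20357771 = -32.33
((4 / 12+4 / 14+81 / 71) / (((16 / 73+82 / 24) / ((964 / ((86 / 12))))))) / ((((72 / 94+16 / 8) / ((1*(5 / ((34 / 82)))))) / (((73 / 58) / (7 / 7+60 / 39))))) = 51951524363776 / 369125361605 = 140.74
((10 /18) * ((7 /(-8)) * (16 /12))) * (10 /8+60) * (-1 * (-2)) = -79.40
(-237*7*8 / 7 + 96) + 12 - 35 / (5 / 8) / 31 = -55484 / 31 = -1789.81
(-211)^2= 44521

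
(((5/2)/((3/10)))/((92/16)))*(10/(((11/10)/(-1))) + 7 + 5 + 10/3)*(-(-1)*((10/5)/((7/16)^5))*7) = 43201331200/5467077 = 7902.09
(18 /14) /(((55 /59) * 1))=531 /385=1.38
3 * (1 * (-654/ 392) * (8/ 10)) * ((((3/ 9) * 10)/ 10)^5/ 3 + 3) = -238492/ 19845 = -12.02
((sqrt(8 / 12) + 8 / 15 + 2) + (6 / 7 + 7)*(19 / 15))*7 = 7*sqrt(6) / 3 + 437 / 5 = 93.12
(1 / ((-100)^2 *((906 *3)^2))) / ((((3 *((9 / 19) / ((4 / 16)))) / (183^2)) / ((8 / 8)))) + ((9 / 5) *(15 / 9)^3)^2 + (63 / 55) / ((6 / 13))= 701391229401689 / 9751531680000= 71.93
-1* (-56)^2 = -3136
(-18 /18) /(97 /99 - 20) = 99 /1883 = 0.05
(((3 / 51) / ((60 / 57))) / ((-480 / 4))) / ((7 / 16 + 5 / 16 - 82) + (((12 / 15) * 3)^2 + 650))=-19 / 23440008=-0.00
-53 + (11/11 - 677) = -729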